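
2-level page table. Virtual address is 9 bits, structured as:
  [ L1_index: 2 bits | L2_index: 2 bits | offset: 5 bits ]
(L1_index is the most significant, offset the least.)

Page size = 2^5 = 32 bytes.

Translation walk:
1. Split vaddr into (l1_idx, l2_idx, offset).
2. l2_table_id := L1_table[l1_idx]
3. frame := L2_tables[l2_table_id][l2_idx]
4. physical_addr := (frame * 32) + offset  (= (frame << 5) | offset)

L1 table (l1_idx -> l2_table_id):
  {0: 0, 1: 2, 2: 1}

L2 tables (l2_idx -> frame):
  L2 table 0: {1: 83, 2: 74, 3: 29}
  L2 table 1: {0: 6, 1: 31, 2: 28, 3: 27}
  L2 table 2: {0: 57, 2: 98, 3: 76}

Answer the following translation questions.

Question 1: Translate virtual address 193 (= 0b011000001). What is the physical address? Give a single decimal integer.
Answer: 3137

Derivation:
vaddr = 193 = 0b011000001
Split: l1_idx=1, l2_idx=2, offset=1
L1[1] = 2
L2[2][2] = 98
paddr = 98 * 32 + 1 = 3137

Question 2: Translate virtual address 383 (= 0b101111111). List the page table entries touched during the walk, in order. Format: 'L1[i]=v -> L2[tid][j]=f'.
vaddr = 383 = 0b101111111
Split: l1_idx=2, l2_idx=3, offset=31

Answer: L1[2]=1 -> L2[1][3]=27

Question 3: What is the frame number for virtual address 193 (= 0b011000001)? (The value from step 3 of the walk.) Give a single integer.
Answer: 98

Derivation:
vaddr = 193: l1_idx=1, l2_idx=2
L1[1] = 2; L2[2][2] = 98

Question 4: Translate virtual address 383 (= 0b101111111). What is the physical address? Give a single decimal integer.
vaddr = 383 = 0b101111111
Split: l1_idx=2, l2_idx=3, offset=31
L1[2] = 1
L2[1][3] = 27
paddr = 27 * 32 + 31 = 895

Answer: 895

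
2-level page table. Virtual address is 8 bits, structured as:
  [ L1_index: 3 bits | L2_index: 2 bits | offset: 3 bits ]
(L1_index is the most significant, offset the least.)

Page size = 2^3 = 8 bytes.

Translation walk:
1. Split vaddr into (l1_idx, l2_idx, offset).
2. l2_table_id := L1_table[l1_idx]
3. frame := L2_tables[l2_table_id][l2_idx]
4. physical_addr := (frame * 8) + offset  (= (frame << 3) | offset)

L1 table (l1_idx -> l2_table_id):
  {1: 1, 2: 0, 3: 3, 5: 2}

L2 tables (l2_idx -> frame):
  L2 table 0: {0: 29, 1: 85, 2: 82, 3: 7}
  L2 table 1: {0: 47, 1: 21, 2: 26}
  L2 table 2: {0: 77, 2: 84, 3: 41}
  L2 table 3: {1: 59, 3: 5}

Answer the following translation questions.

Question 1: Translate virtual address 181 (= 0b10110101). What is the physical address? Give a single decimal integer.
Answer: 677

Derivation:
vaddr = 181 = 0b10110101
Split: l1_idx=5, l2_idx=2, offset=5
L1[5] = 2
L2[2][2] = 84
paddr = 84 * 8 + 5 = 677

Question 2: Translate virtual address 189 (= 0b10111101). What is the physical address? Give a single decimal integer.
vaddr = 189 = 0b10111101
Split: l1_idx=5, l2_idx=3, offset=5
L1[5] = 2
L2[2][3] = 41
paddr = 41 * 8 + 5 = 333

Answer: 333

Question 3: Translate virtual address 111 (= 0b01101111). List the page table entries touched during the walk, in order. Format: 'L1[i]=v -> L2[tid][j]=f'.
Answer: L1[3]=3 -> L2[3][1]=59

Derivation:
vaddr = 111 = 0b01101111
Split: l1_idx=3, l2_idx=1, offset=7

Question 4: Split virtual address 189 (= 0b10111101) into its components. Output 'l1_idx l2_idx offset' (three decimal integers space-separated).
vaddr = 189 = 0b10111101
  top 3 bits -> l1_idx = 5
  next 2 bits -> l2_idx = 3
  bottom 3 bits -> offset = 5

Answer: 5 3 5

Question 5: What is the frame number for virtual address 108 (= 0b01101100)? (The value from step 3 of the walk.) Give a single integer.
Answer: 59

Derivation:
vaddr = 108: l1_idx=3, l2_idx=1
L1[3] = 3; L2[3][1] = 59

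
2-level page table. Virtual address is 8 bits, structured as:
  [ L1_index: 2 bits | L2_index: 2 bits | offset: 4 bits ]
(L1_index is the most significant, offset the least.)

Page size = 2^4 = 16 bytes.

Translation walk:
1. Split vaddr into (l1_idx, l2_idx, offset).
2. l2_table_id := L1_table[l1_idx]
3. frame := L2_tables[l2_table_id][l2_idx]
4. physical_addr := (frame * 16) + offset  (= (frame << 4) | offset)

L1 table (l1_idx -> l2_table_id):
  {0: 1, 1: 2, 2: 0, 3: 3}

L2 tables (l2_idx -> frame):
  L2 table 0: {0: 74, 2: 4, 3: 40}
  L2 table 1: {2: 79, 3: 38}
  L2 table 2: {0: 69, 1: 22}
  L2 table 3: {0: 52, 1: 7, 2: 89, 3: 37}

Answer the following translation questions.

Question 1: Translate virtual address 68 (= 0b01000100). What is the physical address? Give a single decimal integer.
vaddr = 68 = 0b01000100
Split: l1_idx=1, l2_idx=0, offset=4
L1[1] = 2
L2[2][0] = 69
paddr = 69 * 16 + 4 = 1108

Answer: 1108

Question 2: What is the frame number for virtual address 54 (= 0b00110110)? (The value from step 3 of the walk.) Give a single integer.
vaddr = 54: l1_idx=0, l2_idx=3
L1[0] = 1; L2[1][3] = 38

Answer: 38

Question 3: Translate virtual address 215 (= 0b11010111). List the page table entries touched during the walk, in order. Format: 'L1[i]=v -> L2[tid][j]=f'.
vaddr = 215 = 0b11010111
Split: l1_idx=3, l2_idx=1, offset=7

Answer: L1[3]=3 -> L2[3][1]=7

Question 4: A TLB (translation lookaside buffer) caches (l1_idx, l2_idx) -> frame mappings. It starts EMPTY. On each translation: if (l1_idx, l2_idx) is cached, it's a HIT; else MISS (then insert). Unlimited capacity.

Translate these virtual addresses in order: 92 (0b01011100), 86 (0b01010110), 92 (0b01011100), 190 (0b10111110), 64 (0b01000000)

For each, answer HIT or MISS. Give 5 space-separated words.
Answer: MISS HIT HIT MISS MISS

Derivation:
vaddr=92: (1,1) not in TLB -> MISS, insert
vaddr=86: (1,1) in TLB -> HIT
vaddr=92: (1,1) in TLB -> HIT
vaddr=190: (2,3) not in TLB -> MISS, insert
vaddr=64: (1,0) not in TLB -> MISS, insert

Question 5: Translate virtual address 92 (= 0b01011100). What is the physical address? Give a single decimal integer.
vaddr = 92 = 0b01011100
Split: l1_idx=1, l2_idx=1, offset=12
L1[1] = 2
L2[2][1] = 22
paddr = 22 * 16 + 12 = 364

Answer: 364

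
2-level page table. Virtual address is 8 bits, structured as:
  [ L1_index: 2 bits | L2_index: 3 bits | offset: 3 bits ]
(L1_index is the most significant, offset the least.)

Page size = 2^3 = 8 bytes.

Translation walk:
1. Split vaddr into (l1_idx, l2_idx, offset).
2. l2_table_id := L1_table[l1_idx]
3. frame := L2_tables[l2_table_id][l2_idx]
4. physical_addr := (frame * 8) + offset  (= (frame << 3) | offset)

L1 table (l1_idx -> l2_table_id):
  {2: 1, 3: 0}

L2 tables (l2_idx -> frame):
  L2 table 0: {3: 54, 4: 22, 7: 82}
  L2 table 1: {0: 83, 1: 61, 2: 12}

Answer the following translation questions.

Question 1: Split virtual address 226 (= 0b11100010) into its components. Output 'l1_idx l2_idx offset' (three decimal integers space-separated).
vaddr = 226 = 0b11100010
  top 2 bits -> l1_idx = 3
  next 3 bits -> l2_idx = 4
  bottom 3 bits -> offset = 2

Answer: 3 4 2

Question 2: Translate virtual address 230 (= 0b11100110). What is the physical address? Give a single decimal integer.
Answer: 182

Derivation:
vaddr = 230 = 0b11100110
Split: l1_idx=3, l2_idx=4, offset=6
L1[3] = 0
L2[0][4] = 22
paddr = 22 * 8 + 6 = 182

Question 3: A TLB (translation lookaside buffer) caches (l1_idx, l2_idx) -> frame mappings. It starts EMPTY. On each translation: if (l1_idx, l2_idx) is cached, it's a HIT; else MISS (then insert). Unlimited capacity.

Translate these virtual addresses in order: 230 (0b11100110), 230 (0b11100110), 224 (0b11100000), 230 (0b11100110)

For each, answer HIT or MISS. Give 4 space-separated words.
vaddr=230: (3,4) not in TLB -> MISS, insert
vaddr=230: (3,4) in TLB -> HIT
vaddr=224: (3,4) in TLB -> HIT
vaddr=230: (3,4) in TLB -> HIT

Answer: MISS HIT HIT HIT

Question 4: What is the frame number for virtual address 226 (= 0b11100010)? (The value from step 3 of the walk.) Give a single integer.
vaddr = 226: l1_idx=3, l2_idx=4
L1[3] = 0; L2[0][4] = 22

Answer: 22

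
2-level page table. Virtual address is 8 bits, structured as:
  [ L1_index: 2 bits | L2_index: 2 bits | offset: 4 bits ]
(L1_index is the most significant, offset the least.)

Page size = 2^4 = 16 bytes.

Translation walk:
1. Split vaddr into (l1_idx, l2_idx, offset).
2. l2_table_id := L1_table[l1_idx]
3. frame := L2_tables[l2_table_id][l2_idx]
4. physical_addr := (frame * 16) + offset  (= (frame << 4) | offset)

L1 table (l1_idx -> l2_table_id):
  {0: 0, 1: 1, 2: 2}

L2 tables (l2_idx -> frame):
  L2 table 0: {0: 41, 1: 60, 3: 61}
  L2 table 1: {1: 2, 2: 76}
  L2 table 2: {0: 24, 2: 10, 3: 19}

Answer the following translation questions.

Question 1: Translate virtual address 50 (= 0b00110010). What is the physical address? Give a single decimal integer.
vaddr = 50 = 0b00110010
Split: l1_idx=0, l2_idx=3, offset=2
L1[0] = 0
L2[0][3] = 61
paddr = 61 * 16 + 2 = 978

Answer: 978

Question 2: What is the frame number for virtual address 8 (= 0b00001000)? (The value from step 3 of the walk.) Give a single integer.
Answer: 41

Derivation:
vaddr = 8: l1_idx=0, l2_idx=0
L1[0] = 0; L2[0][0] = 41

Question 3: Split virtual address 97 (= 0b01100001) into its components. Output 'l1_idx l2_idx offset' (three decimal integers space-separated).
vaddr = 97 = 0b01100001
  top 2 bits -> l1_idx = 1
  next 2 bits -> l2_idx = 2
  bottom 4 bits -> offset = 1

Answer: 1 2 1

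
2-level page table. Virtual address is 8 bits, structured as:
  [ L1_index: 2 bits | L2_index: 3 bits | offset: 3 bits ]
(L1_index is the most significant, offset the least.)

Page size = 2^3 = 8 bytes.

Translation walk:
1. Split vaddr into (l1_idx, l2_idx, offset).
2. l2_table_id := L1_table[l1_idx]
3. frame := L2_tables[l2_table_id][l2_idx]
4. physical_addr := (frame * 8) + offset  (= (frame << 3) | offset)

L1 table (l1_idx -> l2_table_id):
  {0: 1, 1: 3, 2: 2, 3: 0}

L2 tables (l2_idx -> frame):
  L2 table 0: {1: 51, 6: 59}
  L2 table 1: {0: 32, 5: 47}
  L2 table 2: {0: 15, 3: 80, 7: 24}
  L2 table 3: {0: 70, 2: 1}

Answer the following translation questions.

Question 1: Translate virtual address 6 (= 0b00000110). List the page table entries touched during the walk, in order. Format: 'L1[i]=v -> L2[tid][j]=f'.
Answer: L1[0]=1 -> L2[1][0]=32

Derivation:
vaddr = 6 = 0b00000110
Split: l1_idx=0, l2_idx=0, offset=6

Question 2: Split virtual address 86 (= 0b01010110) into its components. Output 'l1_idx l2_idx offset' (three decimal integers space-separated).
vaddr = 86 = 0b01010110
  top 2 bits -> l1_idx = 1
  next 3 bits -> l2_idx = 2
  bottom 3 bits -> offset = 6

Answer: 1 2 6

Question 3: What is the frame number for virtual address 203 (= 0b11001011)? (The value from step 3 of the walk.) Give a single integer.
vaddr = 203: l1_idx=3, l2_idx=1
L1[3] = 0; L2[0][1] = 51

Answer: 51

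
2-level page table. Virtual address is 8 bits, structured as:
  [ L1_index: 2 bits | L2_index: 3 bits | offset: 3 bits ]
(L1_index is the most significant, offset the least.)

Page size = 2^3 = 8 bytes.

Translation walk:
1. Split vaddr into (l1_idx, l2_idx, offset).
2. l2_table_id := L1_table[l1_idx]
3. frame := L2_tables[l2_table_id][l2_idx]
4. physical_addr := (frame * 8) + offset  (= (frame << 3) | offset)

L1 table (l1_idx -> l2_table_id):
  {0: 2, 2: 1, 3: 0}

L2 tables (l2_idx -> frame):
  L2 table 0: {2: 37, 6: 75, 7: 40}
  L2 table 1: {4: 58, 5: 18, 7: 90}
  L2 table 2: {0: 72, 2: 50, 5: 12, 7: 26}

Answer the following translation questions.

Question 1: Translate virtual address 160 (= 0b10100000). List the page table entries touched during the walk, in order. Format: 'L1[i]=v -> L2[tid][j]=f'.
vaddr = 160 = 0b10100000
Split: l1_idx=2, l2_idx=4, offset=0

Answer: L1[2]=1 -> L2[1][4]=58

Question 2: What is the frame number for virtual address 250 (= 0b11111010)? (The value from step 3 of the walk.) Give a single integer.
Answer: 40

Derivation:
vaddr = 250: l1_idx=3, l2_idx=7
L1[3] = 0; L2[0][7] = 40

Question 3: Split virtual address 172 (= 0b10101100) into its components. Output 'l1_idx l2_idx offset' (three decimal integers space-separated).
vaddr = 172 = 0b10101100
  top 2 bits -> l1_idx = 2
  next 3 bits -> l2_idx = 5
  bottom 3 bits -> offset = 4

Answer: 2 5 4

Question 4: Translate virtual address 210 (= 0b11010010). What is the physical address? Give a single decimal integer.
Answer: 298

Derivation:
vaddr = 210 = 0b11010010
Split: l1_idx=3, l2_idx=2, offset=2
L1[3] = 0
L2[0][2] = 37
paddr = 37 * 8 + 2 = 298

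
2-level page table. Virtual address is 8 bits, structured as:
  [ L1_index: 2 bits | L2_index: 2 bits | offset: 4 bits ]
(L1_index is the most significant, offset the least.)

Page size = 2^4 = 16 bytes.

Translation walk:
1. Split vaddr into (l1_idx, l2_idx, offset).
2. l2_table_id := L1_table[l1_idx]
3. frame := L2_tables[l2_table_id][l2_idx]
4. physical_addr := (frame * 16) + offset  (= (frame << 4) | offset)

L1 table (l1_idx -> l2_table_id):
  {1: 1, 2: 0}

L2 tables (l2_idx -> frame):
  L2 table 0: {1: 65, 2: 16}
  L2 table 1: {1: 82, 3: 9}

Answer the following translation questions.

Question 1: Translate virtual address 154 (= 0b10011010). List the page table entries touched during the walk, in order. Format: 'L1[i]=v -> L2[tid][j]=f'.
vaddr = 154 = 0b10011010
Split: l1_idx=2, l2_idx=1, offset=10

Answer: L1[2]=0 -> L2[0][1]=65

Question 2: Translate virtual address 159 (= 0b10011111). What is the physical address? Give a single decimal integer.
Answer: 1055

Derivation:
vaddr = 159 = 0b10011111
Split: l1_idx=2, l2_idx=1, offset=15
L1[2] = 0
L2[0][1] = 65
paddr = 65 * 16 + 15 = 1055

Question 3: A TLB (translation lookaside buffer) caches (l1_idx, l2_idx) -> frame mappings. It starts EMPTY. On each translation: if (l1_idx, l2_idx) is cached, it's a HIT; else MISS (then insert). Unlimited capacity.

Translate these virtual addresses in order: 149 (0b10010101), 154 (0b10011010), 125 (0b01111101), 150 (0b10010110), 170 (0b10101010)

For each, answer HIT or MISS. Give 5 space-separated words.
vaddr=149: (2,1) not in TLB -> MISS, insert
vaddr=154: (2,1) in TLB -> HIT
vaddr=125: (1,3) not in TLB -> MISS, insert
vaddr=150: (2,1) in TLB -> HIT
vaddr=170: (2,2) not in TLB -> MISS, insert

Answer: MISS HIT MISS HIT MISS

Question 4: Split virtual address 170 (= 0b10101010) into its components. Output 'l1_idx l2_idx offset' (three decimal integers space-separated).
vaddr = 170 = 0b10101010
  top 2 bits -> l1_idx = 2
  next 2 bits -> l2_idx = 2
  bottom 4 bits -> offset = 10

Answer: 2 2 10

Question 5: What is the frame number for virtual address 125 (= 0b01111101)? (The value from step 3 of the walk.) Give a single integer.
vaddr = 125: l1_idx=1, l2_idx=3
L1[1] = 1; L2[1][3] = 9

Answer: 9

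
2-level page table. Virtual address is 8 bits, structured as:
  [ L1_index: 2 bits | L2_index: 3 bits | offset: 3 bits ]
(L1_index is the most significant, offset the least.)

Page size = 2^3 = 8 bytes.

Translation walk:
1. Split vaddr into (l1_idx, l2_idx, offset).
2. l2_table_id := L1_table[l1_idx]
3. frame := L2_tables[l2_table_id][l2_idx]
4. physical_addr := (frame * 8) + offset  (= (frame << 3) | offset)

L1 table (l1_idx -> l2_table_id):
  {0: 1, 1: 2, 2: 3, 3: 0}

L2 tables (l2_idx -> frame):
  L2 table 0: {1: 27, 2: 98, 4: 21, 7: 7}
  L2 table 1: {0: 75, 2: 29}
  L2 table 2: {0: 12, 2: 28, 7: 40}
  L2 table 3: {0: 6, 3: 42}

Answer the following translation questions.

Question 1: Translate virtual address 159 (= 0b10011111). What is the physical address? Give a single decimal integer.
Answer: 343

Derivation:
vaddr = 159 = 0b10011111
Split: l1_idx=2, l2_idx=3, offset=7
L1[2] = 3
L2[3][3] = 42
paddr = 42 * 8 + 7 = 343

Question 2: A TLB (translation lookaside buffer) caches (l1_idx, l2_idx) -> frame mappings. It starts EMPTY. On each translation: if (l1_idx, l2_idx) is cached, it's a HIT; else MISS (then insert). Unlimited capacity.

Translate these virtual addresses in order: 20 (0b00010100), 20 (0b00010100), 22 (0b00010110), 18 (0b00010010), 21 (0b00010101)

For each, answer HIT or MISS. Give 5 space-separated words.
Answer: MISS HIT HIT HIT HIT

Derivation:
vaddr=20: (0,2) not in TLB -> MISS, insert
vaddr=20: (0,2) in TLB -> HIT
vaddr=22: (0,2) in TLB -> HIT
vaddr=18: (0,2) in TLB -> HIT
vaddr=21: (0,2) in TLB -> HIT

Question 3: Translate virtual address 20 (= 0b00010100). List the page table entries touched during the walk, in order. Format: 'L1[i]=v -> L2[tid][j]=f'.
vaddr = 20 = 0b00010100
Split: l1_idx=0, l2_idx=2, offset=4

Answer: L1[0]=1 -> L2[1][2]=29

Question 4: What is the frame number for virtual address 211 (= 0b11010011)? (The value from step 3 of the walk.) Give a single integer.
vaddr = 211: l1_idx=3, l2_idx=2
L1[3] = 0; L2[0][2] = 98

Answer: 98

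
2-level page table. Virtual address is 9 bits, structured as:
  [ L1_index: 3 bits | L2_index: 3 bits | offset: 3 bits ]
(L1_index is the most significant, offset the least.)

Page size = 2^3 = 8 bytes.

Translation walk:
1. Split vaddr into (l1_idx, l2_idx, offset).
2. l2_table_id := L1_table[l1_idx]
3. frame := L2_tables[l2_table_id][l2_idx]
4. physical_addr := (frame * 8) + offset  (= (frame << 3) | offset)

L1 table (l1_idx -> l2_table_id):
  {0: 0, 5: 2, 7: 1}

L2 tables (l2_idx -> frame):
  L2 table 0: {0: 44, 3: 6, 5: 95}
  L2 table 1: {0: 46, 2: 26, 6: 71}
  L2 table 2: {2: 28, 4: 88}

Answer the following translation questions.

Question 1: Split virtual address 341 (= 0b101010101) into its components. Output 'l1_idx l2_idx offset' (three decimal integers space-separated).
vaddr = 341 = 0b101010101
  top 3 bits -> l1_idx = 5
  next 3 bits -> l2_idx = 2
  bottom 3 bits -> offset = 5

Answer: 5 2 5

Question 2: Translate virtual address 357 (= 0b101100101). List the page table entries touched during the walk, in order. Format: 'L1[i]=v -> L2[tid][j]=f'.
vaddr = 357 = 0b101100101
Split: l1_idx=5, l2_idx=4, offset=5

Answer: L1[5]=2 -> L2[2][4]=88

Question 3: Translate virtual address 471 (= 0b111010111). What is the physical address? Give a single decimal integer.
Answer: 215

Derivation:
vaddr = 471 = 0b111010111
Split: l1_idx=7, l2_idx=2, offset=7
L1[7] = 1
L2[1][2] = 26
paddr = 26 * 8 + 7 = 215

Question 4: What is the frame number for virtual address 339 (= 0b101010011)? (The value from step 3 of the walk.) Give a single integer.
Answer: 28

Derivation:
vaddr = 339: l1_idx=5, l2_idx=2
L1[5] = 2; L2[2][2] = 28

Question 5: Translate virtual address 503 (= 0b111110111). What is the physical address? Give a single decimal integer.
Answer: 575

Derivation:
vaddr = 503 = 0b111110111
Split: l1_idx=7, l2_idx=6, offset=7
L1[7] = 1
L2[1][6] = 71
paddr = 71 * 8 + 7 = 575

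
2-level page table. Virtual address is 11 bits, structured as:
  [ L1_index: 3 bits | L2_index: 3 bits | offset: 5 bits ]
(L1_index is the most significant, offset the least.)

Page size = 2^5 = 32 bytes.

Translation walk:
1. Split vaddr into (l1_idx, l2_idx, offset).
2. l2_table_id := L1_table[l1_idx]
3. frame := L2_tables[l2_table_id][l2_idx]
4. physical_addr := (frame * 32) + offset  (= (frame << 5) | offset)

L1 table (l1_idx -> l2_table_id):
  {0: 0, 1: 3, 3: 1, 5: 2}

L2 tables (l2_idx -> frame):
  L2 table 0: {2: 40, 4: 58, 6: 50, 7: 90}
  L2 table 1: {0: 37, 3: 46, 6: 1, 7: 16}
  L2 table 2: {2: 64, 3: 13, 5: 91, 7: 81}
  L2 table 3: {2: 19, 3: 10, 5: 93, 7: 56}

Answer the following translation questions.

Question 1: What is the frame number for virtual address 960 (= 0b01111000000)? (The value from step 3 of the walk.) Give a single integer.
Answer: 1

Derivation:
vaddr = 960: l1_idx=3, l2_idx=6
L1[3] = 1; L2[1][6] = 1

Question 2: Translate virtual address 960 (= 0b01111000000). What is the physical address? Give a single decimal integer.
vaddr = 960 = 0b01111000000
Split: l1_idx=3, l2_idx=6, offset=0
L1[3] = 1
L2[1][6] = 1
paddr = 1 * 32 + 0 = 32

Answer: 32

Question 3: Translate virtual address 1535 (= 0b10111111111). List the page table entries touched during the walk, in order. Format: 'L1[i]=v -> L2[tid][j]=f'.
Answer: L1[5]=2 -> L2[2][7]=81

Derivation:
vaddr = 1535 = 0b10111111111
Split: l1_idx=5, l2_idx=7, offset=31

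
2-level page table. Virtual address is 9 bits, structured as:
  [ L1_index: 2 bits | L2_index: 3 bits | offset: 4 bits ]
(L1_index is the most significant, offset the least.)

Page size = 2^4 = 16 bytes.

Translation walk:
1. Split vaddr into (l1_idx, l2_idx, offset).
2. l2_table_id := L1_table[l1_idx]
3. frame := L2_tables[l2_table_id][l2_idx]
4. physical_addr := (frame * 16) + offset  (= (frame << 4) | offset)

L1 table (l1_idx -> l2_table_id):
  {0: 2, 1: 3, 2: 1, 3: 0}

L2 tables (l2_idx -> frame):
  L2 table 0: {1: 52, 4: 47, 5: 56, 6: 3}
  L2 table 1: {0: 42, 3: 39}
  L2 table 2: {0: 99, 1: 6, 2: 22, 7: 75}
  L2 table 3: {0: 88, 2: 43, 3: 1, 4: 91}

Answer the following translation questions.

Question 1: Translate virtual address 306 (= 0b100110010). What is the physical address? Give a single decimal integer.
Answer: 626

Derivation:
vaddr = 306 = 0b100110010
Split: l1_idx=2, l2_idx=3, offset=2
L1[2] = 1
L2[1][3] = 39
paddr = 39 * 16 + 2 = 626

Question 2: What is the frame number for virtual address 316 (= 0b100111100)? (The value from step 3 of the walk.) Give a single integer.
vaddr = 316: l1_idx=2, l2_idx=3
L1[2] = 1; L2[1][3] = 39

Answer: 39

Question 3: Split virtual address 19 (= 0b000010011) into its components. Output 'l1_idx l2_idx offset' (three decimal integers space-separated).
vaddr = 19 = 0b000010011
  top 2 bits -> l1_idx = 0
  next 3 bits -> l2_idx = 1
  bottom 4 bits -> offset = 3

Answer: 0 1 3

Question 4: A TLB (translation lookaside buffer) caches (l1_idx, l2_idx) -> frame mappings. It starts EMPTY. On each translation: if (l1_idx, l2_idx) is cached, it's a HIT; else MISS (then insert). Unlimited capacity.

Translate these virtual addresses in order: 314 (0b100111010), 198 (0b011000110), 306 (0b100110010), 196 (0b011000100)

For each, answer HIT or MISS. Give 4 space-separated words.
Answer: MISS MISS HIT HIT

Derivation:
vaddr=314: (2,3) not in TLB -> MISS, insert
vaddr=198: (1,4) not in TLB -> MISS, insert
vaddr=306: (2,3) in TLB -> HIT
vaddr=196: (1,4) in TLB -> HIT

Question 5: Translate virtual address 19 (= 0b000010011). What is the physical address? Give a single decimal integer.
vaddr = 19 = 0b000010011
Split: l1_idx=0, l2_idx=1, offset=3
L1[0] = 2
L2[2][1] = 6
paddr = 6 * 16 + 3 = 99

Answer: 99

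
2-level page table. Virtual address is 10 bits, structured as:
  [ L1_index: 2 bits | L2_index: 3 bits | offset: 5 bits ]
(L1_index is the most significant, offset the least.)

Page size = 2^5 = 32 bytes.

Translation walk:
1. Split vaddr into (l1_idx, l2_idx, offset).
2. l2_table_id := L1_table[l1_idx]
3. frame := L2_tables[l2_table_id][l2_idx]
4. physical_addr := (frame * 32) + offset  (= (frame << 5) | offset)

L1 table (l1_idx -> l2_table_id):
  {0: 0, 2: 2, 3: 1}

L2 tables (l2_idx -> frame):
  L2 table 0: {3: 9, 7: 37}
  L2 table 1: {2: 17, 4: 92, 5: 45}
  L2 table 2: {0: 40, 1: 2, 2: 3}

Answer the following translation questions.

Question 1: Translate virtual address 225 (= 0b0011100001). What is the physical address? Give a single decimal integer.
Answer: 1185

Derivation:
vaddr = 225 = 0b0011100001
Split: l1_idx=0, l2_idx=7, offset=1
L1[0] = 0
L2[0][7] = 37
paddr = 37 * 32 + 1 = 1185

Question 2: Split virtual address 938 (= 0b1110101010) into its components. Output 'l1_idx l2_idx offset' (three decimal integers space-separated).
Answer: 3 5 10

Derivation:
vaddr = 938 = 0b1110101010
  top 2 bits -> l1_idx = 3
  next 3 bits -> l2_idx = 5
  bottom 5 bits -> offset = 10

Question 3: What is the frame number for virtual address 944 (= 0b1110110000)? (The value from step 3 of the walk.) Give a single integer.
Answer: 45

Derivation:
vaddr = 944: l1_idx=3, l2_idx=5
L1[3] = 1; L2[1][5] = 45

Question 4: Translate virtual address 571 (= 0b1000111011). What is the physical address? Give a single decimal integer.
vaddr = 571 = 0b1000111011
Split: l1_idx=2, l2_idx=1, offset=27
L1[2] = 2
L2[2][1] = 2
paddr = 2 * 32 + 27 = 91

Answer: 91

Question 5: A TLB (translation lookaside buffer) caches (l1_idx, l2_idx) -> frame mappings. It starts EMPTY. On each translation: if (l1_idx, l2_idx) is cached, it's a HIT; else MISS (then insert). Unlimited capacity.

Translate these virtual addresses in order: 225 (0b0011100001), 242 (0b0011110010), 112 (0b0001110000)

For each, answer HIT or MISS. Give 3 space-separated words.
Answer: MISS HIT MISS

Derivation:
vaddr=225: (0,7) not in TLB -> MISS, insert
vaddr=242: (0,7) in TLB -> HIT
vaddr=112: (0,3) not in TLB -> MISS, insert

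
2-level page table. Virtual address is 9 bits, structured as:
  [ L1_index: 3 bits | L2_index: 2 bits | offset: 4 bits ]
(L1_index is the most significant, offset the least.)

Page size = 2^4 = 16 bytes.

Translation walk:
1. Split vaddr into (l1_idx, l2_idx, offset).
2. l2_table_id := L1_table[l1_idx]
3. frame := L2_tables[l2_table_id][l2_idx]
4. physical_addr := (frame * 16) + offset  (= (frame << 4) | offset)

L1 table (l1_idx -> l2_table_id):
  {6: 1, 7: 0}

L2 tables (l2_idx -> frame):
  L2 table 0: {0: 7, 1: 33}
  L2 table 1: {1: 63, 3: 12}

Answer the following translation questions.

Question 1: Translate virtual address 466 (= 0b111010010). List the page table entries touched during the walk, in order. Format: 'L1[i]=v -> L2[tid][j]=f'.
Answer: L1[7]=0 -> L2[0][1]=33

Derivation:
vaddr = 466 = 0b111010010
Split: l1_idx=7, l2_idx=1, offset=2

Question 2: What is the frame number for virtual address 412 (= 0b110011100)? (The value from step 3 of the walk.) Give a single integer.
Answer: 63

Derivation:
vaddr = 412: l1_idx=6, l2_idx=1
L1[6] = 1; L2[1][1] = 63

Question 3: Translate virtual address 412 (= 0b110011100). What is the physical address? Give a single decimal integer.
Answer: 1020

Derivation:
vaddr = 412 = 0b110011100
Split: l1_idx=6, l2_idx=1, offset=12
L1[6] = 1
L2[1][1] = 63
paddr = 63 * 16 + 12 = 1020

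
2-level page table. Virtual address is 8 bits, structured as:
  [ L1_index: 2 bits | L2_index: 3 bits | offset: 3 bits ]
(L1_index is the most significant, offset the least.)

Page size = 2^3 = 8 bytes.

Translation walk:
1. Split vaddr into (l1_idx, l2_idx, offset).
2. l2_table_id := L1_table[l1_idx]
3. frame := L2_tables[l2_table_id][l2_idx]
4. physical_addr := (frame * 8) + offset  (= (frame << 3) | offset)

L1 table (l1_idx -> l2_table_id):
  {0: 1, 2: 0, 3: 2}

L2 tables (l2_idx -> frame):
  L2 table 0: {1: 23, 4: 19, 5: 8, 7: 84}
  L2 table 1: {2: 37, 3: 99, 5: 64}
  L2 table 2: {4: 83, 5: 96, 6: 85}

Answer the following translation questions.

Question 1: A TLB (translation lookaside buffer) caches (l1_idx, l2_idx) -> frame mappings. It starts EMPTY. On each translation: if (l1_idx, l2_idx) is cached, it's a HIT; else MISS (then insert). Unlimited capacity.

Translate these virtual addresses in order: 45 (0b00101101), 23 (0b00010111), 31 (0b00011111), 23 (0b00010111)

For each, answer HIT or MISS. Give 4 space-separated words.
Answer: MISS MISS MISS HIT

Derivation:
vaddr=45: (0,5) not in TLB -> MISS, insert
vaddr=23: (0,2) not in TLB -> MISS, insert
vaddr=31: (0,3) not in TLB -> MISS, insert
vaddr=23: (0,2) in TLB -> HIT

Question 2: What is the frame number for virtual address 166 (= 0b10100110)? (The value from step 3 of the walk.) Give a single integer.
Answer: 19

Derivation:
vaddr = 166: l1_idx=2, l2_idx=4
L1[2] = 0; L2[0][4] = 19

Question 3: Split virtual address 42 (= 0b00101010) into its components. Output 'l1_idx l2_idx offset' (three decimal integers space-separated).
Answer: 0 5 2

Derivation:
vaddr = 42 = 0b00101010
  top 2 bits -> l1_idx = 0
  next 3 bits -> l2_idx = 5
  bottom 3 bits -> offset = 2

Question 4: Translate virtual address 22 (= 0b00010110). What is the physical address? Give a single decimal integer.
vaddr = 22 = 0b00010110
Split: l1_idx=0, l2_idx=2, offset=6
L1[0] = 1
L2[1][2] = 37
paddr = 37 * 8 + 6 = 302

Answer: 302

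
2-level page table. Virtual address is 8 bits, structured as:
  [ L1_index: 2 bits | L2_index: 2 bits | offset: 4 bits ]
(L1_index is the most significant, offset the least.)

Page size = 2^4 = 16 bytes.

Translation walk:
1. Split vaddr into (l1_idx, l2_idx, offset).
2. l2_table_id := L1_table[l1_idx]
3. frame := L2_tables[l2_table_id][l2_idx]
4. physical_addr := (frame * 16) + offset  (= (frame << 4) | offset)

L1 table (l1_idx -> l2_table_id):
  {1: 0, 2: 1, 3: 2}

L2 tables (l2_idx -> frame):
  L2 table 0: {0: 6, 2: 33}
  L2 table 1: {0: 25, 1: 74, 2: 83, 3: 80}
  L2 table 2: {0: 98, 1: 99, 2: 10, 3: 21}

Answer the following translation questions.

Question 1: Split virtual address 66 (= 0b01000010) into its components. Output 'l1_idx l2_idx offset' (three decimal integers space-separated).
Answer: 1 0 2

Derivation:
vaddr = 66 = 0b01000010
  top 2 bits -> l1_idx = 1
  next 2 bits -> l2_idx = 0
  bottom 4 bits -> offset = 2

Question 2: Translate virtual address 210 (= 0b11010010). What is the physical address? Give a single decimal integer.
vaddr = 210 = 0b11010010
Split: l1_idx=3, l2_idx=1, offset=2
L1[3] = 2
L2[2][1] = 99
paddr = 99 * 16 + 2 = 1586

Answer: 1586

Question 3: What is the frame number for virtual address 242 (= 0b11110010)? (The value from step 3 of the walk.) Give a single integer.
vaddr = 242: l1_idx=3, l2_idx=3
L1[3] = 2; L2[2][3] = 21

Answer: 21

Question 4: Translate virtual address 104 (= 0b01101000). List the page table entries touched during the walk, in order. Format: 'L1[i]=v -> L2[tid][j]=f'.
vaddr = 104 = 0b01101000
Split: l1_idx=1, l2_idx=2, offset=8

Answer: L1[1]=0 -> L2[0][2]=33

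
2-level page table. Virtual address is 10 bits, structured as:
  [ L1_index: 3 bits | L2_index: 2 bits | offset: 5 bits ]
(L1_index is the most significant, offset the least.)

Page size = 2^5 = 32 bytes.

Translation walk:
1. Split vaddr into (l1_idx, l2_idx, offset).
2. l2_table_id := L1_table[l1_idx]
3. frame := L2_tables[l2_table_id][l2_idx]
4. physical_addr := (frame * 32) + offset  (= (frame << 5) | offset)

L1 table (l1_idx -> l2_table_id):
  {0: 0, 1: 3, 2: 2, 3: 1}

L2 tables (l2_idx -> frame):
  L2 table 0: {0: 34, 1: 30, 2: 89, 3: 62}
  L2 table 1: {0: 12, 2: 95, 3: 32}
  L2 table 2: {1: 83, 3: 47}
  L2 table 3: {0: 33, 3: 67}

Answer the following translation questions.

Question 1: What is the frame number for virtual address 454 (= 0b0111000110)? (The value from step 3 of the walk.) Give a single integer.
Answer: 95

Derivation:
vaddr = 454: l1_idx=3, l2_idx=2
L1[3] = 1; L2[1][2] = 95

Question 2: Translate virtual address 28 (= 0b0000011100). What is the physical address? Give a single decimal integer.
vaddr = 28 = 0b0000011100
Split: l1_idx=0, l2_idx=0, offset=28
L1[0] = 0
L2[0][0] = 34
paddr = 34 * 32 + 28 = 1116

Answer: 1116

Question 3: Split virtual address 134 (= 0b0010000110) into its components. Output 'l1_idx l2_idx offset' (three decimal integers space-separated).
vaddr = 134 = 0b0010000110
  top 3 bits -> l1_idx = 1
  next 2 bits -> l2_idx = 0
  bottom 5 bits -> offset = 6

Answer: 1 0 6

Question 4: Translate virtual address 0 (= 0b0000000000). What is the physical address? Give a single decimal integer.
Answer: 1088

Derivation:
vaddr = 0 = 0b0000000000
Split: l1_idx=0, l2_idx=0, offset=0
L1[0] = 0
L2[0][0] = 34
paddr = 34 * 32 + 0 = 1088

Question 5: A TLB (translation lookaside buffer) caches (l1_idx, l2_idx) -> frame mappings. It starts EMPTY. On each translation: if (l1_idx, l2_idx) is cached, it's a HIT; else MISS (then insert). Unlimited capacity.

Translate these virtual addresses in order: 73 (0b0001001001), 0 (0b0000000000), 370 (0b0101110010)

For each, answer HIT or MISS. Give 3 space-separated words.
vaddr=73: (0,2) not in TLB -> MISS, insert
vaddr=0: (0,0) not in TLB -> MISS, insert
vaddr=370: (2,3) not in TLB -> MISS, insert

Answer: MISS MISS MISS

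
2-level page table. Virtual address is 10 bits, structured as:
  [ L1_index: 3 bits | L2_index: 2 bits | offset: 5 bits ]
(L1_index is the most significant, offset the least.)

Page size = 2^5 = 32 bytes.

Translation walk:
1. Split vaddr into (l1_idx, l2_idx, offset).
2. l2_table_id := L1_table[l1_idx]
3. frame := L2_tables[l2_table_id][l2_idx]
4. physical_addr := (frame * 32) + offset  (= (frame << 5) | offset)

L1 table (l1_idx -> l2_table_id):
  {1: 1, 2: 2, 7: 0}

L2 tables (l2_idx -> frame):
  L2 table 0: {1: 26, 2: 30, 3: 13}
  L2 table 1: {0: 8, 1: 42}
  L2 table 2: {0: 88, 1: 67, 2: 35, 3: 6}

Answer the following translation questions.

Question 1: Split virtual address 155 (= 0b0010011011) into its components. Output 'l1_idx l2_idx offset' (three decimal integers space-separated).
vaddr = 155 = 0b0010011011
  top 3 bits -> l1_idx = 1
  next 2 bits -> l2_idx = 0
  bottom 5 bits -> offset = 27

Answer: 1 0 27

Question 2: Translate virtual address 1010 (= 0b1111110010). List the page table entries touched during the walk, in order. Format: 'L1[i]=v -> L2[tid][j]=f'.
Answer: L1[7]=0 -> L2[0][3]=13

Derivation:
vaddr = 1010 = 0b1111110010
Split: l1_idx=7, l2_idx=3, offset=18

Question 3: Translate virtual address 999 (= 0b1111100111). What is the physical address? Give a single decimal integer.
vaddr = 999 = 0b1111100111
Split: l1_idx=7, l2_idx=3, offset=7
L1[7] = 0
L2[0][3] = 13
paddr = 13 * 32 + 7 = 423

Answer: 423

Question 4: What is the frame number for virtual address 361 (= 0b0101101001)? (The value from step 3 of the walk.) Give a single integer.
vaddr = 361: l1_idx=2, l2_idx=3
L1[2] = 2; L2[2][3] = 6

Answer: 6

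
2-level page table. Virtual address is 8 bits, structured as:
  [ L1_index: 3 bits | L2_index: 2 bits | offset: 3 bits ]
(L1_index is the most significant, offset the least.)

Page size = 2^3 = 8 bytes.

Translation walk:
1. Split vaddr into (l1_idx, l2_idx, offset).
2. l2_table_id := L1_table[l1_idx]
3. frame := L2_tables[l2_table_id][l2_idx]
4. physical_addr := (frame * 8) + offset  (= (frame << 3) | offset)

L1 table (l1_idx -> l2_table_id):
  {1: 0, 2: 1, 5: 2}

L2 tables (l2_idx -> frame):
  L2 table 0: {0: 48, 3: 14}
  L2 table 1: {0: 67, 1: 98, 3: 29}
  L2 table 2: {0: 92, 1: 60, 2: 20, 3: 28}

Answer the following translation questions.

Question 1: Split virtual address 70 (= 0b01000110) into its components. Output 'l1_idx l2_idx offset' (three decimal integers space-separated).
Answer: 2 0 6

Derivation:
vaddr = 70 = 0b01000110
  top 3 bits -> l1_idx = 2
  next 2 bits -> l2_idx = 0
  bottom 3 bits -> offset = 6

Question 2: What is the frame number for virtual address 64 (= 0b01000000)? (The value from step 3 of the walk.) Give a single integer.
vaddr = 64: l1_idx=2, l2_idx=0
L1[2] = 1; L2[1][0] = 67

Answer: 67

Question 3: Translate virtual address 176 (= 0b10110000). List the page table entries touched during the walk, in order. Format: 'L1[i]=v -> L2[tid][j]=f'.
Answer: L1[5]=2 -> L2[2][2]=20

Derivation:
vaddr = 176 = 0b10110000
Split: l1_idx=5, l2_idx=2, offset=0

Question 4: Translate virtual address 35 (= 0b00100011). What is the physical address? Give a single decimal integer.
Answer: 387

Derivation:
vaddr = 35 = 0b00100011
Split: l1_idx=1, l2_idx=0, offset=3
L1[1] = 0
L2[0][0] = 48
paddr = 48 * 8 + 3 = 387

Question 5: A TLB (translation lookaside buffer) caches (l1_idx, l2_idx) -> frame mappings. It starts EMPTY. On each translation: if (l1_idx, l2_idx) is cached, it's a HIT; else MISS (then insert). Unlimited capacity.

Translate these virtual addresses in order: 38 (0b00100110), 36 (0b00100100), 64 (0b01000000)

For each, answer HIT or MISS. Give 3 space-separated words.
Answer: MISS HIT MISS

Derivation:
vaddr=38: (1,0) not in TLB -> MISS, insert
vaddr=36: (1,0) in TLB -> HIT
vaddr=64: (2,0) not in TLB -> MISS, insert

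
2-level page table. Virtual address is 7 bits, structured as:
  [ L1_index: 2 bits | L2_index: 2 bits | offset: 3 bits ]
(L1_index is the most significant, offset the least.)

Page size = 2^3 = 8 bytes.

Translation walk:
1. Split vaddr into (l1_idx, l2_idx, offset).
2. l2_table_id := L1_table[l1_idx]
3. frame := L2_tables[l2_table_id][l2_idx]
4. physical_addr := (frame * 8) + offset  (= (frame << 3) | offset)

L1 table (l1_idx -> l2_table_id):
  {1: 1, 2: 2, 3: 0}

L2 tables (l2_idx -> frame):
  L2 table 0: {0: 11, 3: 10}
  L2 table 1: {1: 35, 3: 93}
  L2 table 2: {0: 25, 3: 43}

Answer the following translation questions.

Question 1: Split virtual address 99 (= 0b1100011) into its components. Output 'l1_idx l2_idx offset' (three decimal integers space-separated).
Answer: 3 0 3

Derivation:
vaddr = 99 = 0b1100011
  top 2 bits -> l1_idx = 3
  next 2 bits -> l2_idx = 0
  bottom 3 bits -> offset = 3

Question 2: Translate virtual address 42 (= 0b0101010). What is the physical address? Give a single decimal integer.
Answer: 282

Derivation:
vaddr = 42 = 0b0101010
Split: l1_idx=1, l2_idx=1, offset=2
L1[1] = 1
L2[1][1] = 35
paddr = 35 * 8 + 2 = 282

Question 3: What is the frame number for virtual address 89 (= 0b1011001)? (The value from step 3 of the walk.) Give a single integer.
Answer: 43

Derivation:
vaddr = 89: l1_idx=2, l2_idx=3
L1[2] = 2; L2[2][3] = 43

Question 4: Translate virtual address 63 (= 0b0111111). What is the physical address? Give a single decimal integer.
vaddr = 63 = 0b0111111
Split: l1_idx=1, l2_idx=3, offset=7
L1[1] = 1
L2[1][3] = 93
paddr = 93 * 8 + 7 = 751

Answer: 751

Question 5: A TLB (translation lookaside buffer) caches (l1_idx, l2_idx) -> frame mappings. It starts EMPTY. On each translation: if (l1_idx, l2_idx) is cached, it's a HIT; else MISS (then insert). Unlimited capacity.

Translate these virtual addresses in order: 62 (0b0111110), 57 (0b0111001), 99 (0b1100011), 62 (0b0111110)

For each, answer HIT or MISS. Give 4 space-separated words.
vaddr=62: (1,3) not in TLB -> MISS, insert
vaddr=57: (1,3) in TLB -> HIT
vaddr=99: (3,0) not in TLB -> MISS, insert
vaddr=62: (1,3) in TLB -> HIT

Answer: MISS HIT MISS HIT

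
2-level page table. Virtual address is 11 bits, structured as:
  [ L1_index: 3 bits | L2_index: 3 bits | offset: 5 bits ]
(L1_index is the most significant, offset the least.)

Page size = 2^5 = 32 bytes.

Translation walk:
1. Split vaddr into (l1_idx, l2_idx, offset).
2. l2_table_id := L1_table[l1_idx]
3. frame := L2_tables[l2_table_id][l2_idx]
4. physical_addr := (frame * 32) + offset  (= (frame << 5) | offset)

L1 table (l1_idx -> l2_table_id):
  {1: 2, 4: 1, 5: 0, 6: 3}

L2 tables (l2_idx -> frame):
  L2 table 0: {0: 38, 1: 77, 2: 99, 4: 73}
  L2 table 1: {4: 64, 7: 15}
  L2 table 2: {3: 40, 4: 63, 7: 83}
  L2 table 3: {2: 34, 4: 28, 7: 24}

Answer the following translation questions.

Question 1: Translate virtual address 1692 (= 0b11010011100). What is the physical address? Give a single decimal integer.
Answer: 924

Derivation:
vaddr = 1692 = 0b11010011100
Split: l1_idx=6, l2_idx=4, offset=28
L1[6] = 3
L2[3][4] = 28
paddr = 28 * 32 + 28 = 924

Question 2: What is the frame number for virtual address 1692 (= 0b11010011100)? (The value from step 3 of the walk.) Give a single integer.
vaddr = 1692: l1_idx=6, l2_idx=4
L1[6] = 3; L2[3][4] = 28

Answer: 28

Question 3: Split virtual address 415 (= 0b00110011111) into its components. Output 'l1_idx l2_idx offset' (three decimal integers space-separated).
vaddr = 415 = 0b00110011111
  top 3 bits -> l1_idx = 1
  next 3 bits -> l2_idx = 4
  bottom 5 bits -> offset = 31

Answer: 1 4 31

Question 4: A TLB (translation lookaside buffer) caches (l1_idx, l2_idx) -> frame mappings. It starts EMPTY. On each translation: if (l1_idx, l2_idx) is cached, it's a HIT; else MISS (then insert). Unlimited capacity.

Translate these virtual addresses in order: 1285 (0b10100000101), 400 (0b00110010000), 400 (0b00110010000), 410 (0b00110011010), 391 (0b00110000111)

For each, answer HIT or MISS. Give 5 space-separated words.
Answer: MISS MISS HIT HIT HIT

Derivation:
vaddr=1285: (5,0) not in TLB -> MISS, insert
vaddr=400: (1,4) not in TLB -> MISS, insert
vaddr=400: (1,4) in TLB -> HIT
vaddr=410: (1,4) in TLB -> HIT
vaddr=391: (1,4) in TLB -> HIT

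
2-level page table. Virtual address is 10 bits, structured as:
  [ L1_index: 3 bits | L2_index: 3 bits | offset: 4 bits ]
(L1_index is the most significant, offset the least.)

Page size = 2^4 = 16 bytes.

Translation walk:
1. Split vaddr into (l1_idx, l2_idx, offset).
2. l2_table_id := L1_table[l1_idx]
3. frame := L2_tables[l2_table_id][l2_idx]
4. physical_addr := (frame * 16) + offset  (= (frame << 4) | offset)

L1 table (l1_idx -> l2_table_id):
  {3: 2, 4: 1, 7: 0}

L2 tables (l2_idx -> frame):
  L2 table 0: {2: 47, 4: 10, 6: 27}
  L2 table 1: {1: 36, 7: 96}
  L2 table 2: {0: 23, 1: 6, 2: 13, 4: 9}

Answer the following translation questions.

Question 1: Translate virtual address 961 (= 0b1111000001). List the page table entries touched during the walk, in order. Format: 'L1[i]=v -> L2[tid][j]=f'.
vaddr = 961 = 0b1111000001
Split: l1_idx=7, l2_idx=4, offset=1

Answer: L1[7]=0 -> L2[0][4]=10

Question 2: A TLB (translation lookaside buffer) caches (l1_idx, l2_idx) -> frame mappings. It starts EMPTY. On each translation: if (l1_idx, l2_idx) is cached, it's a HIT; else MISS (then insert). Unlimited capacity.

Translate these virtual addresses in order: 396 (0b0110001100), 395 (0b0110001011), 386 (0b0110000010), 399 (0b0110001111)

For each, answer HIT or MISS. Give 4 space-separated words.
Answer: MISS HIT HIT HIT

Derivation:
vaddr=396: (3,0) not in TLB -> MISS, insert
vaddr=395: (3,0) in TLB -> HIT
vaddr=386: (3,0) in TLB -> HIT
vaddr=399: (3,0) in TLB -> HIT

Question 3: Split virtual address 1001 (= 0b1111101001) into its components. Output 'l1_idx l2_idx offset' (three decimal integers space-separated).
vaddr = 1001 = 0b1111101001
  top 3 bits -> l1_idx = 7
  next 3 bits -> l2_idx = 6
  bottom 4 bits -> offset = 9

Answer: 7 6 9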